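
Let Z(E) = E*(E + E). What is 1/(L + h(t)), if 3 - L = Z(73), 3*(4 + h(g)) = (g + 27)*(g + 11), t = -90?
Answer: -1/9000 ≈ -0.00011111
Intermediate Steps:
Z(E) = 2*E² (Z(E) = E*(2*E) = 2*E²)
h(g) = -4 + (11 + g)*(27 + g)/3 (h(g) = -4 + ((g + 27)*(g + 11))/3 = -4 + ((27 + g)*(11 + g))/3 = -4 + ((11 + g)*(27 + g))/3 = -4 + (11 + g)*(27 + g)/3)
L = -10655 (L = 3 - 2*73² = 3 - 2*5329 = 3 - 1*10658 = 3 - 10658 = -10655)
1/(L + h(t)) = 1/(-10655 + (95 + (⅓)*(-90)² + (38/3)*(-90))) = 1/(-10655 + (95 + (⅓)*8100 - 1140)) = 1/(-10655 + (95 + 2700 - 1140)) = 1/(-10655 + 1655) = 1/(-9000) = -1/9000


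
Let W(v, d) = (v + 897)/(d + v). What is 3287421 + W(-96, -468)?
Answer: 618034881/188 ≈ 3.2874e+6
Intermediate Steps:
W(v, d) = (897 + v)/(d + v)
3287421 + W(-96, -468) = 3287421 + (897 - 96)/(-468 - 96) = 3287421 + 801/(-564) = 3287421 - 1/564*801 = 3287421 - 267/188 = 618034881/188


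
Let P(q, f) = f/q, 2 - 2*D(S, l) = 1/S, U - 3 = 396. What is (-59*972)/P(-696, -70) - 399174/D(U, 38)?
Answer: -27054741708/27895 ≈ -9.6988e+5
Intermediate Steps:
U = 399 (U = 3 + 396 = 399)
D(S, l) = 1 - 1/(2*S)
(-59*972)/P(-696, -70) - 399174/D(U, 38) = (-59*972)/((-70/(-696))) - 399174*399/(-½ + 399) = -57348/((-70*(-1/696))) - 399174/((1/399)*(797/2)) = -57348/35/348 - 399174/797/798 = -57348*348/35 - 399174*798/797 = -19957104/35 - 318540852/797 = -27054741708/27895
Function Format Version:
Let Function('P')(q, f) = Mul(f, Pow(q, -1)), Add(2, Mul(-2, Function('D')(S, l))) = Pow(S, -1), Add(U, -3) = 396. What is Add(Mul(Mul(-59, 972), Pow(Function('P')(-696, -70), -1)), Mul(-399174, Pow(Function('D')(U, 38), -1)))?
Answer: Rational(-27054741708, 27895) ≈ -9.6988e+5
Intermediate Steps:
U = 399 (U = Add(3, 396) = 399)
Function('D')(S, l) = Add(1, Mul(Rational(-1, 2), Pow(S, -1)))
Add(Mul(Mul(-59, 972), Pow(Function('P')(-696, -70), -1)), Mul(-399174, Pow(Function('D')(U, 38), -1))) = Add(Mul(Mul(-59, 972), Pow(Mul(-70, Pow(-696, -1)), -1)), Mul(-399174, Pow(Mul(Pow(399, -1), Add(Rational(-1, 2), 399)), -1))) = Add(Mul(-57348, Pow(Mul(-70, Rational(-1, 696)), -1)), Mul(-399174, Pow(Mul(Rational(1, 399), Rational(797, 2)), -1))) = Add(Mul(-57348, Pow(Rational(35, 348), -1)), Mul(-399174, Pow(Rational(797, 798), -1))) = Add(Mul(-57348, Rational(348, 35)), Mul(-399174, Rational(798, 797))) = Add(Rational(-19957104, 35), Rational(-318540852, 797)) = Rational(-27054741708, 27895)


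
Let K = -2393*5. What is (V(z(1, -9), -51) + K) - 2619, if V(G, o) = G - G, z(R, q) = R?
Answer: -14584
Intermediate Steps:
V(G, o) = 0
K = -11965
(V(z(1, -9), -51) + K) - 2619 = (0 - 11965) - 2619 = -11965 - 2619 = -14584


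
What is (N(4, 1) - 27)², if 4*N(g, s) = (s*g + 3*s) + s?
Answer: 625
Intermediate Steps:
N(g, s) = s + g*s/4 (N(g, s) = ((s*g + 3*s) + s)/4 = ((g*s + 3*s) + s)/4 = ((3*s + g*s) + s)/4 = (4*s + g*s)/4 = s + g*s/4)
(N(4, 1) - 27)² = ((¼)*1*(4 + 4) - 27)² = ((¼)*1*8 - 27)² = (2 - 27)² = (-25)² = 625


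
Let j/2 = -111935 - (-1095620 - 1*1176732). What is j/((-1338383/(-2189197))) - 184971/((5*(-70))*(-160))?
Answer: 529712534934646107/74949448000 ≈ 7.0676e+6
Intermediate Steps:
j = 4320834 (j = 2*(-111935 - (-1095620 - 1*1176732)) = 2*(-111935 - (-1095620 - 1176732)) = 2*(-111935 - 1*(-2272352)) = 2*(-111935 + 2272352) = 2*2160417 = 4320834)
j/((-1338383/(-2189197))) - 184971/((5*(-70))*(-160)) = 4320834/((-1338383/(-2189197))) - 184971/((5*(-70))*(-160)) = 4320834/((-1338383*(-1/2189197))) - 184971/((-350*(-160))) = 4320834/(1338383/2189197) - 184971/56000 = 4320834*(2189197/1338383) - 184971*1/56000 = 9459156830298/1338383 - 184971/56000 = 529712534934646107/74949448000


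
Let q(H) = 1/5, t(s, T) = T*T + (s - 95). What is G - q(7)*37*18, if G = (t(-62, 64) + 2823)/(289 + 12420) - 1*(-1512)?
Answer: 87649656/63545 ≈ 1379.3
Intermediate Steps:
t(s, T) = -95 + s + T² (t(s, T) = T² + (-95 + s) = -95 + s + T²)
q(H) = ⅕
G = 19222770/12709 (G = ((-95 - 62 + 64²) + 2823)/(289 + 12420) - 1*(-1512) = ((-95 - 62 + 4096) + 2823)/12709 + 1512 = (3939 + 2823)*(1/12709) + 1512 = 6762*(1/12709) + 1512 = 6762/12709 + 1512 = 19222770/12709 ≈ 1512.5)
G - q(7)*37*18 = 19222770/12709 - (⅕)*37*18 = 19222770/12709 - 37*18/5 = 19222770/12709 - 1*666/5 = 19222770/12709 - 666/5 = 87649656/63545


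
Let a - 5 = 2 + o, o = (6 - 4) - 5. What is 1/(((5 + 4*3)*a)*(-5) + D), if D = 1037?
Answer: 1/697 ≈ 0.0014347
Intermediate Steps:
o = -3 (o = 2 - 5 = -3)
a = 4 (a = 5 + (2 - 3) = 5 - 1 = 4)
1/(((5 + 4*3)*a)*(-5) + D) = 1/(((5 + 4*3)*4)*(-5) + 1037) = 1/(((5 + 12)*4)*(-5) + 1037) = 1/((17*4)*(-5) + 1037) = 1/(68*(-5) + 1037) = 1/(-340 + 1037) = 1/697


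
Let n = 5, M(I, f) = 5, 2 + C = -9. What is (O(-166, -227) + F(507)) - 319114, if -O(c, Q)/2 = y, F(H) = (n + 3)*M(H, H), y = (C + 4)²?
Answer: -319172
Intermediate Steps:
C = -11 (C = -2 - 9 = -11)
y = 49 (y = (-11 + 4)² = (-7)² = 49)
F(H) = 40 (F(H) = (5 + 3)*5 = 8*5 = 40)
O(c, Q) = -98 (O(c, Q) = -2*49 = -98)
(O(-166, -227) + F(507)) - 319114 = (-98 + 40) - 319114 = -58 - 319114 = -319172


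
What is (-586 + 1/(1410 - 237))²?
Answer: 472487140129/1375929 ≈ 3.4340e+5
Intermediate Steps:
(-586 + 1/(1410 - 237))² = (-586 + 1/1173)² = (-687377/1173)² = 472487140129/1375929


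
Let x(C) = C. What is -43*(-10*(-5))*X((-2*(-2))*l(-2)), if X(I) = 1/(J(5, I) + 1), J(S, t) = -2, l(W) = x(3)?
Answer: 2150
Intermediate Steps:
l(W) = 3
X(I) = -1 (X(I) = 1/(-2 + 1) = 1/(-1) = -1)
-43*(-10*(-5))*X((-2*(-2))*l(-2)) = -43*(-10*(-5))*(-1) = -2150*(-1) = -43*(-50) = 2150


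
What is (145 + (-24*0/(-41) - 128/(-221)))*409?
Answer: 13158757/221 ≈ 59542.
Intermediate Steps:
(145 + (-24*0/(-41) - 128/(-221)))*409 = (145 + (0*(-1/41) - 128*(-1/221)))*409 = (145 + (0 + 128/221))*409 = (145 + 128/221)*409 = (32173/221)*409 = 13158757/221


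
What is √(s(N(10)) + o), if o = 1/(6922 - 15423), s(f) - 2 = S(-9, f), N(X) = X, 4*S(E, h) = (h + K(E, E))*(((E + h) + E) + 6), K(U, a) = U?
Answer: √433568002/17002 ≈ 1.2247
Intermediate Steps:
S(E, h) = (E + h)*(6 + h + 2*E)/4 (S(E, h) = ((h + E)*(((E + h) + E) + 6))/4 = ((E + h)*((h + 2*E) + 6))/4 = ((E + h)*(6 + h + 2*E))/4 = (E + h)*(6 + h + 2*E)/4)
s(f) = 29 - 21*f/4 + f²/4 (s(f) = 2 + ((½)*(-9)² + f²/4 + (3/2)*(-9) + 3*f/2 + (¾)*(-9)*f) = 2 + ((½)*81 + f²/4 - 27/2 + 3*f/2 - 27*f/4) = 2 + (81/2 + f²/4 - 27/2 + 3*f/2 - 27*f/4) = 2 + (27 - 21*f/4 + f²/4) = 29 - 21*f/4 + f²/4)
o = -1/8501 (o = 1/(-8501) = -1/8501 ≈ -0.00011763)
√(s(N(10)) + o) = √((29 - 21/4*10 + (¼)*10²) - 1/8501) = √((29 - 105/2 + (¼)*100) - 1/8501) = √((29 - 105/2 + 25) - 1/8501) = √(3/2 - 1/8501) = √(25501/17002) = √433568002/17002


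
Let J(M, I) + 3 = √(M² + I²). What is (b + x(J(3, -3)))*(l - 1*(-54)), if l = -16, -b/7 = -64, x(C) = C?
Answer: 16910 + 114*√2 ≈ 17071.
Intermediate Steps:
J(M, I) = -3 + √(I² + M²) (J(M, I) = -3 + √(M² + I²) = -3 + √(I² + M²))
b = 448 (b = -7*(-64) = 448)
(b + x(J(3, -3)))*(l - 1*(-54)) = (448 + (-3 + √((-3)² + 3²)))*(-16 - 1*(-54)) = (448 + (-3 + √(9 + 9)))*(-16 + 54) = (448 + (-3 + √18))*38 = (448 + (-3 + 3*√2))*38 = (445 + 3*√2)*38 = 16910 + 114*√2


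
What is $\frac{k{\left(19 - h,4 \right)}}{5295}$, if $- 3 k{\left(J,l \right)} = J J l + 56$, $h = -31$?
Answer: $- \frac{3352}{5295} \approx -0.63305$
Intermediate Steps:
$k{\left(J,l \right)} = - \frac{56}{3} - \frac{l J^{2}}{3}$ ($k{\left(J,l \right)} = - \frac{J J l + 56}{3} = - \frac{J^{2} l + 56}{3} = - \frac{l J^{2} + 56}{3} = - \frac{56 + l J^{2}}{3} = - \frac{56}{3} - \frac{l J^{2}}{3}$)
$\frac{k{\left(19 - h,4 \right)}}{5295} = \frac{- \frac{56}{3} - \frac{4 \left(19 - -31\right)^{2}}{3}}{5295} = \left(- \frac{56}{3} - \frac{4 \left(19 + 31\right)^{2}}{3}\right) \frac{1}{5295} = \left(- \frac{56}{3} - \frac{4 \cdot 50^{2}}{3}\right) \frac{1}{5295} = \left(- \frac{56}{3} - \frac{4}{3} \cdot 2500\right) \frac{1}{5295} = \left(- \frac{56}{3} - \frac{10000}{3}\right) \frac{1}{5295} = \left(-3352\right) \frac{1}{5295} = - \frac{3352}{5295}$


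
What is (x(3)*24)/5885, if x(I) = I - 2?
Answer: 24/5885 ≈ 0.0040782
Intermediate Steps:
x(I) = -2 + I
(x(3)*24)/5885 = ((-2 + 3)*24)/5885 = (1*24)*(1/5885) = 24*(1/5885) = 24/5885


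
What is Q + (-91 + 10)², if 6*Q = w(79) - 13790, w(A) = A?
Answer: 25655/6 ≈ 4275.8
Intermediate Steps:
Q = -13711/6 (Q = (79 - 13790)/6 = (⅙)*(-13711) = -13711/6 ≈ -2285.2)
Q + (-91 + 10)² = -13711/6 + (-91 + 10)² = -13711/6 + (-81)² = -13711/6 + 6561 = 25655/6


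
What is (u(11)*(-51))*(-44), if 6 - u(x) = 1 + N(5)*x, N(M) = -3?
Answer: 85272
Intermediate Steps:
u(x) = 5 + 3*x (u(x) = 6 - (1 - 3*x) = 6 + (-1 + 3*x) = 5 + 3*x)
(u(11)*(-51))*(-44) = ((5 + 3*11)*(-51))*(-44) = ((5 + 33)*(-51))*(-44) = (38*(-51))*(-44) = -1938*(-44) = 85272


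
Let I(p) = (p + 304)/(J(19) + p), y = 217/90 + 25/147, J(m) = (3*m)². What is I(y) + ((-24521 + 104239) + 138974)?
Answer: 3135929381339/14339473 ≈ 2.1869e+5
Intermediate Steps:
J(m) = 9*m²
y = 11383/4410 (y = 217*(1/90) + 25*(1/147) = 217/90 + 25/147 = 11383/4410 ≈ 2.5812)
I(p) = (304 + p)/(3249 + p) (I(p) = (p + 304)/(9*19² + p) = (304 + p)/(9*361 + p) = (304 + p)/(3249 + p))
I(y) + ((-24521 + 104239) + 138974) = (304 + 11383/4410)/(3249 + 11383/4410) + ((-24521 + 104239) + 138974) = (1352023/4410)/(14339473/4410) + (79718 + 138974) = (4410/14339473)*(1352023/4410) + 218692 = 1352023/14339473 + 218692 = 3135929381339/14339473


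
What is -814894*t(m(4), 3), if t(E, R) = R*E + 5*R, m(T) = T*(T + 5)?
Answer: -100231962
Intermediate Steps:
m(T) = T*(5 + T)
t(E, R) = 5*R + E*R (t(E, R) = E*R + 5*R = 5*R + E*R)
-814894*t(m(4), 3) = -2444682*(5 + 4*(5 + 4)) = -2444682*(5 + 4*9) = -2444682*(5 + 36) = -2444682*41 = -814894*123 = -100231962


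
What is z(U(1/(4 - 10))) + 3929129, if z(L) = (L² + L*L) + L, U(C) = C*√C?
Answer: 424345931/108 - I*√6/36 ≈ 3.9291e+6 - 0.068041*I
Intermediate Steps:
U(C) = C^(3/2)
z(L) = L + 2*L² (z(L) = (L² + L²) + L = 2*L² + L = L + 2*L²)
z(U(1/(4 - 10))) + 3929129 = (1/(4 - 10))^(3/2)*(1 + 2*(1/(4 - 10))^(3/2)) + 3929129 = (1/(-6))^(3/2)*(1 + 2*(1/(-6))^(3/2)) + 3929129 = (-⅙)^(3/2)*(1 + 2*(-⅙)^(3/2)) + 3929129 = (-I*√6/36)*(1 + 2*(-I*√6/36)) + 3929129 = (-I*√6/36)*(1 - I*√6/18) + 3929129 = -I*√6*(1 - I*√6/18)/36 + 3929129 = 3929129 - I*√6*(1 - I*√6/18)/36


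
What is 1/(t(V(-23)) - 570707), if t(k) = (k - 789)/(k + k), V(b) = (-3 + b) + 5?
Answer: -7/3994814 ≈ -1.7523e-6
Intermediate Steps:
V(b) = 2 + b
t(k) = (-789 + k)/(2*k) (t(k) = (-789 + k)/((2*k)) = (-789 + k)*(1/(2*k)) = (-789 + k)/(2*k))
1/(t(V(-23)) - 570707) = 1/((-789 + (2 - 23))/(2*(2 - 23)) - 570707) = 1/((½)*(-789 - 21)/(-21) - 570707) = 1/((½)*(-1/21)*(-810) - 570707) = 1/(135/7 - 570707) = 1/(-3994814/7) = -7/3994814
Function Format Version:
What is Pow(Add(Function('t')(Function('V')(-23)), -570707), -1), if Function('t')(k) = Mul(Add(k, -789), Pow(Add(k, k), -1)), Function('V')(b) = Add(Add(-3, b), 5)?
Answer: Rational(-7, 3994814) ≈ -1.7523e-6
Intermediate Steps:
Function('V')(b) = Add(2, b)
Function('t')(k) = Mul(Rational(1, 2), Pow(k, -1), Add(-789, k)) (Function('t')(k) = Mul(Add(-789, k), Pow(Mul(2, k), -1)) = Mul(Add(-789, k), Mul(Rational(1, 2), Pow(k, -1))) = Mul(Rational(1, 2), Pow(k, -1), Add(-789, k)))
Pow(Add(Function('t')(Function('V')(-23)), -570707), -1) = Pow(Add(Mul(Rational(1, 2), Pow(Add(2, -23), -1), Add(-789, Add(2, -23))), -570707), -1) = Pow(Add(Mul(Rational(1, 2), Pow(-21, -1), Add(-789, -21)), -570707), -1) = Pow(Add(Mul(Rational(1, 2), Rational(-1, 21), -810), -570707), -1) = Pow(Add(Rational(135, 7), -570707), -1) = Pow(Rational(-3994814, 7), -1) = Rational(-7, 3994814)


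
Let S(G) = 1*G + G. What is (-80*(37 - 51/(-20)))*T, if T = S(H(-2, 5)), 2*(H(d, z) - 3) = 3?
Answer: -28476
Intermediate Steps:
H(d, z) = 9/2 (H(d, z) = 3 + (1/2)*3 = 3 + 3/2 = 9/2)
S(G) = 2*G (S(G) = G + G = 2*G)
T = 9 (T = 2*(9/2) = 9)
(-80*(37 - 51/(-20)))*T = -80*(37 - 51/(-20))*9 = -80*(37 - 51*(-1)/20)*9 = -80*(37 - 1*(-51/20))*9 = -80*(37 + 51/20)*9 = -80*791/20*9 = -3164*9 = -28476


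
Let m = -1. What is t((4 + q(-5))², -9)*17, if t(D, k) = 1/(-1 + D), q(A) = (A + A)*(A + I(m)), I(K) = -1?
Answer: 17/4095 ≈ 0.0041514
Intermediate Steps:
q(A) = 2*A*(-1 + A) (q(A) = (A + A)*(A - 1) = (2*A)*(-1 + A) = 2*A*(-1 + A))
t((4 + q(-5))², -9)*17 = 17/(-1 + (4 + 2*(-5)*(-1 - 5))²) = 17/(-1 + (4 + 2*(-5)*(-6))²) = 17/(-1 + (4 + 60)²) = 17/(-1 + 64²) = 17/(-1 + 4096) = 17/4095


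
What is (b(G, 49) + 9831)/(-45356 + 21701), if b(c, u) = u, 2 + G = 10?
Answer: -104/249 ≈ -0.41767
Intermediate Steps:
G = 8 (G = -2 + 10 = 8)
(b(G, 49) + 9831)/(-45356 + 21701) = (49 + 9831)/(-45356 + 21701) = 9880/(-23655) = 9880*(-1/23655) = -104/249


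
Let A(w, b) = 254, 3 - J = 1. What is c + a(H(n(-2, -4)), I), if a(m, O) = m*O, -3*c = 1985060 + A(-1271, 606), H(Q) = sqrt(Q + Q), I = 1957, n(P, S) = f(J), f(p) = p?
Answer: -1973572/3 ≈ -6.5786e+5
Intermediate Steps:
J = 2 (J = 3 - 1*1 = 3 - 1 = 2)
n(P, S) = 2
H(Q) = sqrt(2)*sqrt(Q) (H(Q) = sqrt(2*Q) = sqrt(2)*sqrt(Q))
c = -1985314/3 (c = -(1985060 + 254)/3 = -1/3*1985314 = -1985314/3 ≈ -6.6177e+5)
a(m, O) = O*m
c + a(H(n(-2, -4)), I) = -1985314/3 + 1957*(sqrt(2)*sqrt(2)) = -1985314/3 + 1957*2 = -1985314/3 + 3914 = -1973572/3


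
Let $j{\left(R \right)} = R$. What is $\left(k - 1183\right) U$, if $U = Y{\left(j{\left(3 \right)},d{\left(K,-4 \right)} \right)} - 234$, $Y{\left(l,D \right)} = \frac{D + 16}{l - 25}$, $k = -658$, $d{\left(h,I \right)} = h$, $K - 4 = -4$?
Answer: $\frac{4753462}{11} \approx 4.3213 \cdot 10^{5}$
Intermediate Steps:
$K = 0$ ($K = 4 - 4 = 0$)
$Y{\left(l,D \right)} = \frac{16 + D}{-25 + l}$
$U = - \frac{2582}{11}$ ($U = \frac{16 + 0}{-25 + 3} - 234 = \frac{1}{-22} \cdot 16 - 234 = \left(- \frac{1}{22}\right) 16 - 234 = - \frac{8}{11} - 234 = - \frac{2582}{11} \approx -234.73$)
$\left(k - 1183\right) U = \left(-658 - 1183\right) \left(- \frac{2582}{11}\right) = \left(-1841\right) \left(- \frac{2582}{11}\right) = \frac{4753462}{11}$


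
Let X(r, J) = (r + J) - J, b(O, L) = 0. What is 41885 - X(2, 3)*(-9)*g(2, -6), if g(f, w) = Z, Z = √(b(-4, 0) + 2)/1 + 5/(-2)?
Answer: 41840 + 18*√2 ≈ 41865.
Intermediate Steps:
Z = -5/2 + √2 (Z = √(0 + 2)/1 + 5/(-2) = √2*1 + 5*(-½) = √2 - 5/2 = -5/2 + √2 ≈ -1.0858)
g(f, w) = -5/2 + √2
X(r, J) = r (X(r, J) = (J + r) - J = r)
41885 - X(2, 3)*(-9)*g(2, -6) = 41885 - 2*(-9)*(-5/2 + √2) = 41885 - (-18)*(-5/2 + √2) = 41885 - (45 - 18*√2) = 41885 + (-45 + 18*√2) = 41840 + 18*√2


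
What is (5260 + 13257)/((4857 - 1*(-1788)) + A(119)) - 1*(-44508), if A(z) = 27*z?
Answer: 438778381/9858 ≈ 44510.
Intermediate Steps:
(5260 + 13257)/((4857 - 1*(-1788)) + A(119)) - 1*(-44508) = (5260 + 13257)/((4857 - 1*(-1788)) + 27*119) - 1*(-44508) = 18517/((4857 + 1788) + 3213) + 44508 = 18517/(6645 + 3213) + 44508 = 18517/9858 + 44508 = 438778381/9858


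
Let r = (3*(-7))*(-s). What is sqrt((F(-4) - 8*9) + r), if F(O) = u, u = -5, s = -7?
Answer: 4*I*sqrt(14) ≈ 14.967*I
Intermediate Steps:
F(O) = -5
r = -147 (r = (3*(-7))*(-1*(-7)) = -21*7 = -147)
sqrt((F(-4) - 8*9) + r) = sqrt((-5 - 8*9) - 147) = sqrt((-5 - 72) - 147) = sqrt(-77 - 147) = sqrt(-224) = 4*I*sqrt(14)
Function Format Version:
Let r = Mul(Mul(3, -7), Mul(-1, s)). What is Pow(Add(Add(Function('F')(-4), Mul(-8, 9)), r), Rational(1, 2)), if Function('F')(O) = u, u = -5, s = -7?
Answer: Mul(4, I, Pow(14, Rational(1, 2))) ≈ Mul(14.967, I)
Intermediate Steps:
Function('F')(O) = -5
r = -147 (r = Mul(Mul(3, -7), Mul(-1, -7)) = Mul(-21, 7) = -147)
Pow(Add(Add(Function('F')(-4), Mul(-8, 9)), r), Rational(1, 2)) = Pow(Add(Add(-5, Mul(-8, 9)), -147), Rational(1, 2)) = Pow(Add(Add(-5, -72), -147), Rational(1, 2)) = Pow(Add(-77, -147), Rational(1, 2)) = Pow(-224, Rational(1, 2)) = Mul(4, I, Pow(14, Rational(1, 2)))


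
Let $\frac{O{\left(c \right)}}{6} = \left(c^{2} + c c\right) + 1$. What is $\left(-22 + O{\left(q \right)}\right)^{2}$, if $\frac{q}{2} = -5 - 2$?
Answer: $5456896$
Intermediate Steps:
$q = -14$ ($q = 2 \left(-5 - 2\right) = 2 \left(-7\right) = -14$)
$O{\left(c \right)} = 6 + 12 c^{2}$ ($O{\left(c \right)} = 6 \left(\left(c^{2} + c c\right) + 1\right) = 6 \left(\left(c^{2} + c^{2}\right) + 1\right) = 6 \left(2 c^{2} + 1\right) = 6 \left(1 + 2 c^{2}\right) = 6 + 12 c^{2}$)
$\left(-22 + O{\left(q \right)}\right)^{2} = \left(-22 + \left(6 + 12 \left(-14\right)^{2}\right)\right)^{2} = \left(-22 + \left(6 + 12 \cdot 196\right)\right)^{2} = \left(-22 + \left(6 + 2352\right)\right)^{2} = \left(-22 + 2358\right)^{2} = 2336^{2} = 5456896$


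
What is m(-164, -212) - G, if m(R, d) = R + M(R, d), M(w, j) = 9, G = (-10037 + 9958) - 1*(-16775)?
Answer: -16851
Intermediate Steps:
G = 16696 (G = -79 + 16775 = 16696)
m(R, d) = 9 + R (m(R, d) = R + 9 = 9 + R)
m(-164, -212) - G = (9 - 164) - 1*16696 = -155 - 16696 = -16851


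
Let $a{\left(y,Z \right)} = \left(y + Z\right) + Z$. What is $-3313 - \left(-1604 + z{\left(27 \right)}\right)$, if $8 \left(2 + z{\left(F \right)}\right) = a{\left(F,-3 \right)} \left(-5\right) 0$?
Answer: $-1707$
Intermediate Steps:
$a{\left(y,Z \right)} = y + 2 Z$ ($a{\left(y,Z \right)} = \left(Z + y\right) + Z = y + 2 Z$)
$z{\left(F \right)} = -2$ ($z{\left(F \right)} = -2 + \frac{\left(F + 2 \left(-3\right)\right) \left(-5\right) 0}{8} = -2 + \frac{\left(F - 6\right) \left(-5\right) 0}{8} = -2 + \frac{\left(-6 + F\right) \left(-5\right) 0}{8} = -2 + \frac{\left(30 - 5 F\right) 0}{8} = -2 + \frac{1}{8} \cdot 0 = -2 + 0 = -2$)
$-3313 - \left(-1604 + z{\left(27 \right)}\right) = -3313 + \left(1078 - \left(\left(-325 - 2\right) - 201\right)\right) = -3313 + \left(1078 - \left(-327 - 201\right)\right) = -3313 + \left(1078 - -528\right) = -3313 + \left(1078 + 528\right) = -3313 + 1606 = -1707$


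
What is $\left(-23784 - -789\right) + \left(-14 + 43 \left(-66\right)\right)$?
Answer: $-25847$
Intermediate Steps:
$\left(-23784 - -789\right) + \left(-14 + 43 \left(-66\right)\right) = \left(-23784 + \left(-546 + 1335\right)\right) - 2852 = \left(-23784 + 789\right) - 2852 = -22995 - 2852 = -25847$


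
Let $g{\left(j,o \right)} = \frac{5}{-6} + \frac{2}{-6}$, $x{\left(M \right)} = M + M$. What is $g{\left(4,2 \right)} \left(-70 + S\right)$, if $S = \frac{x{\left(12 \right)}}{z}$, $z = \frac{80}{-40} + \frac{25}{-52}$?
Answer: $\frac{3997}{43} \approx 92.953$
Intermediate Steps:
$x{\left(M \right)} = 2 M$
$z = - \frac{129}{52}$ ($z = 80 \left(- \frac{1}{40}\right) + 25 \left(- \frac{1}{52}\right) = -2 - \frac{25}{52} = - \frac{129}{52} \approx -2.4808$)
$g{\left(j,o \right)} = - \frac{7}{6}$ ($g{\left(j,o \right)} = 5 \left(- \frac{1}{6}\right) + 2 \left(- \frac{1}{6}\right) = - \frac{5}{6} - \frac{1}{3} = - \frac{7}{6}$)
$S = - \frac{416}{43}$ ($S = \frac{2 \cdot 12}{- \frac{129}{52}} = 24 \left(- \frac{52}{129}\right) = - \frac{416}{43} \approx -9.6744$)
$g{\left(4,2 \right)} \left(-70 + S\right) = - \frac{7 \left(-70 - \frac{416}{43}\right)}{6} = \left(- \frac{7}{6}\right) \left(- \frac{3426}{43}\right) = \frac{3997}{43}$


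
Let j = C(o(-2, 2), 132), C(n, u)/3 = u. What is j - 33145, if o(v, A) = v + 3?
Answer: -32749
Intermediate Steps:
o(v, A) = 3 + v
C(n, u) = 3*u
j = 396 (j = 3*132 = 396)
j - 33145 = 396 - 33145 = -32749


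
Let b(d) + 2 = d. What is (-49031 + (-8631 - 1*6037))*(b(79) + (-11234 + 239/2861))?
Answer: 2033268130662/2861 ≈ 7.1068e+8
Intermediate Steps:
b(d) = -2 + d
(-49031 + (-8631 - 1*6037))*(b(79) + (-11234 + 239/2861)) = (-49031 + (-8631 - 1*6037))*((-2 + 79) + (-11234 + 239/2861)) = (-49031 + (-8631 - 6037))*(77 + (-11234 + 239*(1/2861))) = (-49031 - 14668)*(77 + (-11234 + 239/2861)) = -63699*(77 - 32140235/2861) = -63699*(-31919938/2861) = 2033268130662/2861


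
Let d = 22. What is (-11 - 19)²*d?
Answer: 19800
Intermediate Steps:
(-11 - 19)²*d = (-11 - 19)²*22 = (-30)²*22 = 900*22 = 19800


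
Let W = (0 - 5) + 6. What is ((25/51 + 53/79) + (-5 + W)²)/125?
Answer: 69142/503625 ≈ 0.13729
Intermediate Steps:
W = 1 (W = -5 + 6 = 1)
((25/51 + 53/79) + (-5 + W)²)/125 = ((25/51 + 53/79) + (-5 + 1)²)/125 = ((25*(1/51) + 53*(1/79)) + (-4)²)*(1/125) = ((25/51 + 53/79) + 16)*(1/125) = (4678/4029 + 16)*(1/125) = (69142/4029)*(1/125) = 69142/503625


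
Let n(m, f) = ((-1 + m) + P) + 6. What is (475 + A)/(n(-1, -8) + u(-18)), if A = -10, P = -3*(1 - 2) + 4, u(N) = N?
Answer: -465/7 ≈ -66.429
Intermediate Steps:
P = 7 (P = -3*(-1) + 4 = 3 + 4 = 7)
n(m, f) = 12 + m (n(m, f) = ((-1 + m) + 7) + 6 = (6 + m) + 6 = 12 + m)
(475 + A)/(n(-1, -8) + u(-18)) = (475 - 10)/((12 - 1) - 18) = 465/(11 - 18) = 465/(-7) = 465*(-⅐) = -465/7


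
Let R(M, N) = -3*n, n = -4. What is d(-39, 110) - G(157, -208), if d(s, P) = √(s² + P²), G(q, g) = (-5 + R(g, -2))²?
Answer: -49 + √13621 ≈ 67.709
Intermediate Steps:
R(M, N) = 12 (R(M, N) = -3*(-4) = -1*(-12) = 12)
G(q, g) = 49 (G(q, g) = (-5 + 12)² = 7² = 49)
d(s, P) = √(P² + s²)
d(-39, 110) - G(157, -208) = √(110² + (-39)²) - 1*49 = √(12100 + 1521) - 49 = √13621 - 49 = -49 + √13621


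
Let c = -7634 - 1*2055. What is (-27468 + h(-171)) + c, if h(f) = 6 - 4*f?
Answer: -36467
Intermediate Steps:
c = -9689 (c = -7634 - 2055 = -9689)
(-27468 + h(-171)) + c = (-27468 + (6 - 4*(-171))) - 9689 = (-27468 + (6 + 684)) - 9689 = (-27468 + 690) - 9689 = -26778 - 9689 = -36467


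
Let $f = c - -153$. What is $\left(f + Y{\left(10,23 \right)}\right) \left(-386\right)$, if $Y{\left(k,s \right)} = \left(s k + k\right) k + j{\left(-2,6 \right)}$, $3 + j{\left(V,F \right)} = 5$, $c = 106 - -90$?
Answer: $-1061886$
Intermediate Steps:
$c = 196$ ($c = 106 + 90 = 196$)
$f = 349$ ($f = 196 - -153 = 196 + 153 = 349$)
$j{\left(V,F \right)} = 2$ ($j{\left(V,F \right)} = -3 + 5 = 2$)
$Y{\left(k,s \right)} = 2 + k \left(k + k s\right)$ ($Y{\left(k,s \right)} = \left(s k + k\right) k + 2 = \left(k s + k\right) k + 2 = \left(k + k s\right) k + 2 = k \left(k + k s\right) + 2 = 2 + k \left(k + k s\right)$)
$\left(f + Y{\left(10,23 \right)}\right) \left(-386\right) = \left(349 + \left(2 + 10^{2} + 23 \cdot 10^{2}\right)\right) \left(-386\right) = \left(349 + \left(2 + 100 + 23 \cdot 100\right)\right) \left(-386\right) = \left(349 + \left(2 + 100 + 2300\right)\right) \left(-386\right) = \left(349 + 2402\right) \left(-386\right) = 2751 \left(-386\right) = -1061886$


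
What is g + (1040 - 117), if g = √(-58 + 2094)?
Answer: 923 + 2*√509 ≈ 968.12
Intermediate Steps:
g = 2*√509 (g = √2036 = 2*√509 ≈ 45.122)
g + (1040 - 117) = 2*√509 + (1040 - 117) = 2*√509 + 923 = 923 + 2*√509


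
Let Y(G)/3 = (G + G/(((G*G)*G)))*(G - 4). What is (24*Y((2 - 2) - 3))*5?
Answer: 7280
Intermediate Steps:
Y(G) = 3*(-4 + G)*(G + G⁻²) (Y(G) = 3*((G + G/(((G*G)*G)))*(G - 4)) = 3*((G + G/((G²*G)))*(-4 + G)) = 3*((G + G/(G³))*(-4 + G)) = 3*((G + G/G³)*(-4 + G)) = 3*((G + G⁻²)*(-4 + G)) = 3*((-4 + G)*(G + G⁻²)) = 3*(-4 + G)*(G + G⁻²))
(24*Y((2 - 2) - 3))*5 = (24*(3*(-4 + ((2 - 2) - 3) + ((2 - 2) - 3)³*(-4 + ((2 - 2) - 3)))/((2 - 2) - 3)²))*5 = (24*(3*(-4 + (0 - 3) + (0 - 3)³*(-4 + (0 - 3)))/(0 - 3)²))*5 = (24*(3*(-4 - 3 + (-3)³*(-4 - 3))/(-3)²))*5 = (24*(3*(⅑)*(-4 - 3 - 27*(-7))))*5 = (24*(3*(⅑)*(-4 - 3 + 189)))*5 = (24*(3*(⅑)*182))*5 = (24*(182/3))*5 = 1456*5 = 7280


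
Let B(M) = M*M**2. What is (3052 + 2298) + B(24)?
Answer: 19174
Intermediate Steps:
B(M) = M**3
(3052 + 2298) + B(24) = (3052 + 2298) + 24**3 = 5350 + 13824 = 19174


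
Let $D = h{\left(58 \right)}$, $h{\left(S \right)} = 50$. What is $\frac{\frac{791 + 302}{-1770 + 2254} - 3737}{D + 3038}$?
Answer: $- \frac{1807615}{1494592} \approx -1.2094$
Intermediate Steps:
$D = 50$
$\frac{\frac{791 + 302}{-1770 + 2254} - 3737}{D + 3038} = \frac{\frac{791 + 302}{-1770 + 2254} - 3737}{50 + 3038} = \frac{\frac{1093}{484} - 3737}{3088} = \left(1093 \cdot \frac{1}{484} - 3737\right) \frac{1}{3088} = \left(\frac{1093}{484} - 3737\right) \frac{1}{3088} = \left(- \frac{1807615}{484}\right) \frac{1}{3088} = - \frac{1807615}{1494592}$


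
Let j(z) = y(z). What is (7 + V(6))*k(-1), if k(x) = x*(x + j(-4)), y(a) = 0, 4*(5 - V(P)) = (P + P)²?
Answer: -24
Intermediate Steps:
V(P) = 5 - P² (V(P) = 5 - (P + P)²/4 = 5 - 4*P²/4 = 5 - P²)
j(z) = 0
k(x) = x² (k(x) = x*(x + 0) = x*x = x²)
(7 + V(6))*k(-1) = (7 + (5 - 1*6²))*(-1)² = (7 + (5 - 1*36))*1 = (7 + (5 - 36))*1 = (7 - 31)*1 = -24*1 = -24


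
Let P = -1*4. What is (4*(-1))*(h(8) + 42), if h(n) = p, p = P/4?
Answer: -164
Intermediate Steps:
P = -4
p = -1 (p = -4/4 = -4*¼ = -1)
h(n) = -1
(4*(-1))*(h(8) + 42) = (4*(-1))*(-1 + 42) = -4*41 = -164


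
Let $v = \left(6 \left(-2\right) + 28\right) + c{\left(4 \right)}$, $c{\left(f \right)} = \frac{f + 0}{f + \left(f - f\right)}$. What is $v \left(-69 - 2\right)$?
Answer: $-1207$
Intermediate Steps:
$c{\left(f \right)} = 1$ ($c{\left(f \right)} = \frac{f}{f + 0} = \frac{f}{f} = 1$)
$v = 17$ ($v = \left(6 \left(-2\right) + 28\right) + 1 = \left(-12 + 28\right) + 1 = 16 + 1 = 17$)
$v \left(-69 - 2\right) = 17 \left(-69 - 2\right) = 17 \left(-71\right) = -1207$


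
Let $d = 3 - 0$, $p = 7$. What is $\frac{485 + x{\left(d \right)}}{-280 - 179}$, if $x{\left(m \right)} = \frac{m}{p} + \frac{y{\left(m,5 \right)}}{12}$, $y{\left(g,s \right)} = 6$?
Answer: $- \frac{6803}{6426} \approx -1.0587$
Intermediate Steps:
$d = 3$ ($d = 3 + 0 = 3$)
$x{\left(m \right)} = \frac{1}{2} + \frac{m}{7}$ ($x{\left(m \right)} = \frac{m}{7} + \frac{6}{12} = m \frac{1}{7} + 6 \cdot \frac{1}{12} = \frac{m}{7} + \frac{1}{2} = \frac{1}{2} + \frac{m}{7}$)
$\frac{485 + x{\left(d \right)}}{-280 - 179} = \frac{485 + \left(\frac{1}{2} + \frac{1}{7} \cdot 3\right)}{-280 - 179} = \frac{485 + \left(\frac{1}{2} + \frac{3}{7}\right)}{-459} = \left(485 + \frac{13}{14}\right) \left(- \frac{1}{459}\right) = \frac{6803}{14} \left(- \frac{1}{459}\right) = - \frac{6803}{6426}$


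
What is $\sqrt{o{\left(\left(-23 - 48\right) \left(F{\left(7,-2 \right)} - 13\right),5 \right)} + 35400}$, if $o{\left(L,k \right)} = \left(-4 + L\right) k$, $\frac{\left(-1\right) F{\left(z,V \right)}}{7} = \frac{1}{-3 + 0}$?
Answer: $\frac{50 \sqrt{141}}{3} \approx 197.91$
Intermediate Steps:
$F{\left(z,V \right)} = \frac{7}{3}$ ($F{\left(z,V \right)} = - \frac{7}{-3 + 0} = - \frac{7}{-3} = \left(-7\right) \left(- \frac{1}{3}\right) = \frac{7}{3}$)
$o{\left(L,k \right)} = k \left(-4 + L\right)$
$\sqrt{o{\left(\left(-23 - 48\right) \left(F{\left(7,-2 \right)} - 13\right),5 \right)} + 35400} = \sqrt{5 \left(-4 + \left(-23 - 48\right) \left(\frac{7}{3} - 13\right)\right) + 35400} = \sqrt{5 \left(-4 - - \frac{2272}{3}\right) + 35400} = \sqrt{5 \left(-4 + \frac{2272}{3}\right) + 35400} = \sqrt{5 \cdot \frac{2260}{3} + 35400} = \sqrt{\frac{11300}{3} + 35400} = \sqrt{\frac{117500}{3}} = \frac{50 \sqrt{141}}{3}$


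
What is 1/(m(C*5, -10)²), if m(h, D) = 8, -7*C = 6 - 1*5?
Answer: 1/64 ≈ 0.015625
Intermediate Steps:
C = -⅐ (C = -(6 - 1*5)/7 = -(6 - 5)/7 = -⅐*1 = -⅐ ≈ -0.14286)
1/(m(C*5, -10)²) = 1/(8²) = 1/64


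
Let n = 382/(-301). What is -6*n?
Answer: 2292/301 ≈ 7.6146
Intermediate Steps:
n = -382/301 (n = 382*(-1/301) = -382/301 ≈ -1.2691)
-6*n = -6*(-382/301) = 2292/301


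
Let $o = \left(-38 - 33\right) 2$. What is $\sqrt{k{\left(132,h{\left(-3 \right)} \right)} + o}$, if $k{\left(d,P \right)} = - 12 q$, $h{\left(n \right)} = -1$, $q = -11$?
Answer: $i \sqrt{10} \approx 3.1623 i$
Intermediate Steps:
$k{\left(d,P \right)} = 132$ ($k{\left(d,P \right)} = \left(-12\right) \left(-11\right) = 132$)
$o = -142$ ($o = \left(-71\right) 2 = -142$)
$\sqrt{k{\left(132,h{\left(-3 \right)} \right)} + o} = \sqrt{132 - 142} = \sqrt{-10} = i \sqrt{10}$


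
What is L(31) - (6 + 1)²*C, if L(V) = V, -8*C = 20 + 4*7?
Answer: 325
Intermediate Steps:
C = -6 (C = -(20 + 4*7)/8 = -(20 + 28)/8 = -⅛*48 = -6)
L(31) - (6 + 1)²*C = 31 - (6 + 1)²*(-6) = 31 - 7²*(-6) = 31 - 49*(-6) = 31 - 1*(-294) = 31 + 294 = 325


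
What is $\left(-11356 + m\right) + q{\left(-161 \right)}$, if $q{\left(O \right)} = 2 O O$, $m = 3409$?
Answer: $43895$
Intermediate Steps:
$q{\left(O \right)} = 2 O^{2}$
$\left(-11356 + m\right) + q{\left(-161 \right)} = \left(-11356 + 3409\right) + 2 \left(-161\right)^{2} = -7947 + 2 \cdot 25921 = -7947 + 51842 = 43895$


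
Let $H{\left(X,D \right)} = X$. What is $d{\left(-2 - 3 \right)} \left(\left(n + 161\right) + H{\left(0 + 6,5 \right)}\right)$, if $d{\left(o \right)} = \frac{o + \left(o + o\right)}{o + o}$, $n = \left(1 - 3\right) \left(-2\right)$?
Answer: $\frac{513}{2} \approx 256.5$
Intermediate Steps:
$n = 4$ ($n = \left(-2\right) \left(-2\right) = 4$)
$d{\left(o \right)} = \frac{3}{2}$ ($d{\left(o \right)} = \frac{o + 2 o}{2 o} = 3 o \frac{1}{2 o} = \frac{3}{2}$)
$d{\left(-2 - 3 \right)} \left(\left(n + 161\right) + H{\left(0 + 6,5 \right)}\right) = \frac{3 \left(\left(4 + 161\right) + \left(0 + 6\right)\right)}{2} = \frac{3 \left(165 + 6\right)}{2} = \frac{3}{2} \cdot 171 = \frac{513}{2}$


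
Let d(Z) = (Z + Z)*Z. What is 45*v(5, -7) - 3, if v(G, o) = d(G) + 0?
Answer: 2247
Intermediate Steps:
d(Z) = 2*Z² (d(Z) = (2*Z)*Z = 2*Z²)
v(G, o) = 2*G² (v(G, o) = 2*G² + 0 = 2*G²)
45*v(5, -7) - 3 = 45*(2*5²) - 3 = 45*(2*25) - 3 = 45*50 - 3 = 2250 - 3 = 2247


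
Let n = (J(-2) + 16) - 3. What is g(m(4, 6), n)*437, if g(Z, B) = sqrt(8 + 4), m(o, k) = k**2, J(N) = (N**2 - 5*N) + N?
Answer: 874*sqrt(3) ≈ 1513.8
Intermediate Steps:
J(N) = N**2 - 4*N
n = 25 (n = (-2*(-4 - 2) + 16) - 3 = (-2*(-6) + 16) - 3 = (12 + 16) - 3 = 28 - 3 = 25)
g(Z, B) = 2*sqrt(3) (g(Z, B) = sqrt(12) = 2*sqrt(3))
g(m(4, 6), n)*437 = (2*sqrt(3))*437 = 874*sqrt(3)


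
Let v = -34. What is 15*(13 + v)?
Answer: -315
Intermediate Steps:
15*(13 + v) = 15*(13 - 34) = 15*(-21) = -315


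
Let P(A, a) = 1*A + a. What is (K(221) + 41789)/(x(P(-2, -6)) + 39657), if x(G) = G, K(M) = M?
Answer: 42010/39649 ≈ 1.0595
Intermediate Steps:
P(A, a) = A + a
(K(221) + 41789)/(x(P(-2, -6)) + 39657) = (221 + 41789)/((-2 - 6) + 39657) = 42010/(-8 + 39657) = 42010/39649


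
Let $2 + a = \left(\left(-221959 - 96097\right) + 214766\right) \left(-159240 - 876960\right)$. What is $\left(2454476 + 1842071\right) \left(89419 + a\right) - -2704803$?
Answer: $459855934111653902$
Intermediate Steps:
$a = 107029097998$ ($a = -2 + \left(\left(-221959 - 96097\right) + 214766\right) \left(-159240 - 876960\right) = -2 + \left(-318056 + 214766\right) \left(-1036200\right) = -2 - -107029098000 = -2 + 107029098000 = 107029097998$)
$\left(2454476 + 1842071\right) \left(89419 + a\right) - -2704803 = \left(2454476 + 1842071\right) \left(89419 + 107029097998\right) - -2704803 = 4296547 \cdot 107029187417 + 2704803 = 459855934108949099 + 2704803 = 459855934111653902$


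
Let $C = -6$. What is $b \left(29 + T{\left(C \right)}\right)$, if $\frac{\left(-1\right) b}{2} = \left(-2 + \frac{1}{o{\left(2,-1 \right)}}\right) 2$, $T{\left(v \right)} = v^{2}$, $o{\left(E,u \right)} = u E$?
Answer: $650$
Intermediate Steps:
$o{\left(E,u \right)} = E u$
$b = 10$ ($b = - 2 \left(-2 + \frac{1}{2 \left(-1\right)}\right) 2 = - 2 \left(-2 + \frac{1}{-2}\right) 2 = - 2 \left(-2 - \frac{1}{2}\right) 2 = - 2 \left(\left(- \frac{5}{2}\right) 2\right) = \left(-2\right) \left(-5\right) = 10$)
$b \left(29 + T{\left(C \right)}\right) = 10 \left(29 + \left(-6\right)^{2}\right) = 10 \left(29 + 36\right) = 10 \cdot 65 = 650$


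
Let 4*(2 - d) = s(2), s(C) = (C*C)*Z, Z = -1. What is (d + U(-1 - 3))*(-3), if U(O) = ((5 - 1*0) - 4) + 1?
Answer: -15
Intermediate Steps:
s(C) = -C² (s(C) = (C*C)*(-1) = C²*(-1) = -C²)
d = 3 (d = 2 - (-1)*2²/4 = 2 - (-1)*4/4 = 2 - ¼*(-4) = 2 + 1 = 3)
U(O) = 2 (U(O) = ((5 + 0) - 4) + 1 = (5 - 4) + 1 = 1 + 1 = 2)
(d + U(-1 - 3))*(-3) = (3 + 2)*(-3) = 5*(-3) = -15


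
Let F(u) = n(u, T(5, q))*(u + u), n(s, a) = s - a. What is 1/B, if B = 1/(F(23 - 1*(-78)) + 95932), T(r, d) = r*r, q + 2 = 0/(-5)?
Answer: 111284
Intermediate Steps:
q = -2 (q = -2 + 0/(-5) = -2 + 0*(-⅕) = -2 + 0 = -2)
T(r, d) = r²
F(u) = 2*u*(-25 + u) (F(u) = (u - 1*5²)*(u + u) = (u - 1*25)*(2*u) = (u - 25)*(2*u) = (-25 + u)*(2*u) = 2*u*(-25 + u))
B = 1/111284 (B = 1/(2*(23 - 1*(-78))*(-25 + (23 - 1*(-78))) + 95932) = 1/(2*(23 + 78)*(-25 + (23 + 78)) + 95932) = 1/(2*101*(-25 + 101) + 95932) = 1/(2*101*76 + 95932) = 1/(15352 + 95932) = 1/111284 ≈ 8.9860e-6)
1/B = 1/(1/111284) = 111284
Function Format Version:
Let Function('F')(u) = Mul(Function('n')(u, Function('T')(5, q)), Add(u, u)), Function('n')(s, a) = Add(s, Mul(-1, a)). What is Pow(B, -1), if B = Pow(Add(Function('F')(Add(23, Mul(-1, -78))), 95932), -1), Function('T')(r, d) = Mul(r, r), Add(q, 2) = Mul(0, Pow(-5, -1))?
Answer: 111284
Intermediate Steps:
q = -2 (q = Add(-2, Mul(0, Pow(-5, -1))) = Add(-2, Mul(0, Rational(-1, 5))) = Add(-2, 0) = -2)
Function('T')(r, d) = Pow(r, 2)
Function('F')(u) = Mul(2, u, Add(-25, u)) (Function('F')(u) = Mul(Add(u, Mul(-1, Pow(5, 2))), Add(u, u)) = Mul(Add(u, Mul(-1, 25)), Mul(2, u)) = Mul(Add(u, -25), Mul(2, u)) = Mul(Add(-25, u), Mul(2, u)) = Mul(2, u, Add(-25, u)))
B = Rational(1, 111284) (B = Pow(Add(Mul(2, Add(23, Mul(-1, -78)), Add(-25, Add(23, Mul(-1, -78)))), 95932), -1) = Pow(Add(Mul(2, Add(23, 78), Add(-25, Add(23, 78))), 95932), -1) = Pow(Add(Mul(2, 101, Add(-25, 101)), 95932), -1) = Pow(Add(Mul(2, 101, 76), 95932), -1) = Pow(Add(15352, 95932), -1) = Pow(111284, -1) = Rational(1, 111284) ≈ 8.9860e-6)
Pow(B, -1) = Pow(Rational(1, 111284), -1) = 111284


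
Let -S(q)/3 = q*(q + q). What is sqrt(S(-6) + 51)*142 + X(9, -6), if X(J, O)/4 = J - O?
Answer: 60 + 142*I*sqrt(165) ≈ 60.0 + 1824.0*I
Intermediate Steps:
S(q) = -6*q**2 (S(q) = -3*q*(q + q) = -3*q*2*q = -6*q**2)
X(J, O) = -4*O + 4*J (X(J, O) = 4*(J - O) = -4*O + 4*J)
sqrt(S(-6) + 51)*142 + X(9, -6) = sqrt(-6*(-6)**2 + 51)*142 + (-4*(-6) + 4*9) = sqrt(-6*36 + 51)*142 + (24 + 36) = sqrt(-216 + 51)*142 + 60 = sqrt(-165)*142 + 60 = (I*sqrt(165))*142 + 60 = 142*I*sqrt(165) + 60 = 60 + 142*I*sqrt(165)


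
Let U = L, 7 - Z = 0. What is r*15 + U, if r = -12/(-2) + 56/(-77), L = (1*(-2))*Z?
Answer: 716/11 ≈ 65.091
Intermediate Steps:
Z = 7 (Z = 7 - 1*0 = 7 + 0 = 7)
L = -14 (L = (1*(-2))*7 = -2*7 = -14)
r = 58/11 (r = -12*(-½) + 56*(-1/77) = 6 - 8/11 = 58/11 ≈ 5.2727)
U = -14
r*15 + U = (58/11)*15 - 14 = 870/11 - 14 = 716/11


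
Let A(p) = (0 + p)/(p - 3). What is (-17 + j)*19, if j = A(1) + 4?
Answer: -513/2 ≈ -256.50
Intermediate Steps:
A(p) = p/(-3 + p)
j = 7/2 (j = 1/(-3 + 1) + 4 = 1/(-2) + 4 = 1*(-½) + 4 = -½ + 4 = 7/2 ≈ 3.5000)
(-17 + j)*19 = (-17 + 7/2)*19 = -27/2*19 = -513/2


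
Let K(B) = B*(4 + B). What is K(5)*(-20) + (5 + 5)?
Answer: -890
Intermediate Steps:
K(5)*(-20) + (5 + 5) = (5*(4 + 5))*(-20) + (5 + 5) = (5*9)*(-20) + 10 = 45*(-20) + 10 = -900 + 10 = -890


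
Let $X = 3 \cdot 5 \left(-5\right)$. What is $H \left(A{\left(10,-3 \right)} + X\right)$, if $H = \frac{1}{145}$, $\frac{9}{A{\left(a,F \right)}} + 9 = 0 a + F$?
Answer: $- \frac{303}{580} \approx -0.52241$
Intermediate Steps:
$A{\left(a,F \right)} = \frac{9}{-9 + F}$ ($A{\left(a,F \right)} = \frac{9}{-9 + \left(0 a + F\right)} = \frac{9}{-9 + \left(0 + F\right)} = \frac{9}{-9 + F}$)
$H = \frac{1}{145} \approx 0.0068966$
$X = -75$ ($X = 15 \left(-5\right) = -75$)
$H \left(A{\left(10,-3 \right)} + X\right) = \frac{\frac{9}{-9 - 3} - 75}{145} = \frac{\frac{9}{-12} - 75}{145} = \frac{9 \left(- \frac{1}{12}\right) - 75}{145} = \frac{- \frac{3}{4} - 75}{145} = \frac{1}{145} \left(- \frac{303}{4}\right) = - \frac{303}{580}$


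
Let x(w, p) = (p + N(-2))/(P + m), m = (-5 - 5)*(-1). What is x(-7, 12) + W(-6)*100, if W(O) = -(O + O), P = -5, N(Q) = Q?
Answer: 1202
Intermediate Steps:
m = 10 (m = -10*(-1) = 10)
W(O) = -2*O
x(w, p) = -⅖ + p/5 (x(w, p) = (p - 2)/(-5 + 10) = (-2 + p)/5 = (-2 + p)*(⅕) = -⅖ + p/5)
x(-7, 12) + W(-6)*100 = (-⅖ + (⅕)*12) - 2*(-6)*100 = (-⅖ + 12/5) + 12*100 = 2 + 1200 = 1202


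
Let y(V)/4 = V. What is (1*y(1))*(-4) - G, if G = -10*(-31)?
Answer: -326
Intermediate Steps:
y(V) = 4*V
G = 310
(1*y(1))*(-4) - G = (1*(4*1))*(-4) - 1*310 = (1*4)*(-4) - 310 = 4*(-4) - 310 = -16 - 310 = -326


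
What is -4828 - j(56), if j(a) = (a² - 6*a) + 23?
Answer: -7651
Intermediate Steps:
j(a) = 23 + a² - 6*a
-4828 - j(56) = -4828 - (23 + 56² - 6*56) = -4828 - (23 + 3136 - 336) = -4828 - 1*2823 = -4828 - 2823 = -7651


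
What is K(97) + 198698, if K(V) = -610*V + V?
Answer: 139625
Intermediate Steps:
K(V) = -609*V
K(97) + 198698 = -609*97 + 198698 = -59073 + 198698 = 139625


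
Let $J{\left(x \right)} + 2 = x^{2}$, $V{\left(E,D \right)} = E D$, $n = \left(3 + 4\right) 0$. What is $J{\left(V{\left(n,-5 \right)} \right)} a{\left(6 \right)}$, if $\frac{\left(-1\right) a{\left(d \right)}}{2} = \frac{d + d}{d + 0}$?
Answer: $8$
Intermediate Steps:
$a{\left(d \right)} = -4$ ($a{\left(d \right)} = - 2 \frac{d + d}{d + 0} = - 2 \frac{2 d}{d} = \left(-2\right) 2 = -4$)
$n = 0$ ($n = 7 \cdot 0 = 0$)
$V{\left(E,D \right)} = D E$
$J{\left(x \right)} = -2 + x^{2}$
$J{\left(V{\left(n,-5 \right)} \right)} a{\left(6 \right)} = \left(-2 + \left(\left(-5\right) 0\right)^{2}\right) \left(-4\right) = \left(-2 + 0^{2}\right) \left(-4\right) = \left(-2 + 0\right) \left(-4\right) = \left(-2\right) \left(-4\right) = 8$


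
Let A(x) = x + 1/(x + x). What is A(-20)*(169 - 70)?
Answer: -79299/40 ≈ -1982.5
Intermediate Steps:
A(x) = x + 1/(2*x)
A(-20)*(169 - 70) = (-20 + (½)/(-20))*(169 - 70) = (-20 + (½)*(-1/20))*99 = (-20 - 1/40)*99 = -801/40*99 = -79299/40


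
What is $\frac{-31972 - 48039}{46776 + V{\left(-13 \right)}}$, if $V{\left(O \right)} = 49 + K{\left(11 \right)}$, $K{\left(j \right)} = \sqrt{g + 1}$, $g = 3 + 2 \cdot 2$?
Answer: $- \frac{120855325}{70728407} + \frac{5162 \sqrt{2}}{70728407} \approx -1.7086$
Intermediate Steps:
$g = 7$ ($g = 3 + 4 = 7$)
$K{\left(j \right)} = 2 \sqrt{2}$ ($K{\left(j \right)} = \sqrt{7 + 1} = \sqrt{8} = 2 \sqrt{2}$)
$V{\left(O \right)} = 49 + 2 \sqrt{2}$
$\frac{-31972 - 48039}{46776 + V{\left(-13 \right)}} = \frac{-31972 - 48039}{46776 + \left(49 + 2 \sqrt{2}\right)} = - \frac{80011}{46825 + 2 \sqrt{2}}$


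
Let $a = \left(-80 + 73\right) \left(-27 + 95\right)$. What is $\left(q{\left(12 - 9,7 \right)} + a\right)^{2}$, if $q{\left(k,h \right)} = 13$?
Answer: $214369$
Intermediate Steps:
$a = -476$ ($a = \left(-7\right) 68 = -476$)
$\left(q{\left(12 - 9,7 \right)} + a\right)^{2} = \left(13 - 476\right)^{2} = \left(-463\right)^{2} = 214369$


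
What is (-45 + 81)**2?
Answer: 1296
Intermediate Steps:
(-45 + 81)**2 = 36**2 = 1296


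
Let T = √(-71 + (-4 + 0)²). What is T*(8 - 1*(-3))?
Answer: 11*I*√55 ≈ 81.578*I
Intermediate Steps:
T = I*√55 (T = √(-71 + (-4)²) = √(-71 + 16) = √(-55) = I*√55 ≈ 7.4162*I)
T*(8 - 1*(-3)) = (I*√55)*(8 - 1*(-3)) = (I*√55)*(8 + 3) = (I*√55)*11 = 11*I*√55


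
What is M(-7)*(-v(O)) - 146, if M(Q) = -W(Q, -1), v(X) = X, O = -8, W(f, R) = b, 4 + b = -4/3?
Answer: -310/3 ≈ -103.33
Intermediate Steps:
b = -16/3 (b = -4 - 4/3 = -16/3 ≈ -5.3333)
W(f, R) = -16/3
M(Q) = 16/3 (M(Q) = -1*(-16/3) = 16/3)
M(-7)*(-v(O)) - 146 = 16*(-1*(-8))/3 - 146 = (16/3)*8 - 146 = 128/3 - 146 = -310/3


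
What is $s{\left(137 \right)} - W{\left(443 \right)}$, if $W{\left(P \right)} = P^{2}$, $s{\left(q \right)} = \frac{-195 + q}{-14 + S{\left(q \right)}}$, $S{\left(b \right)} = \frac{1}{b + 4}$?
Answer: $- \frac{387191099}{1973} \approx -1.9624 \cdot 10^{5}$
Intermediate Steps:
$S{\left(b \right)} = \frac{1}{4 + b}$
$s{\left(q \right)} = \frac{-195 + q}{-14 + \frac{1}{4 + q}}$
$s{\left(137 \right)} - W{\left(443 \right)} = - \frac{\left(-195 + 137\right) \left(4 + 137\right)}{55 + 14 \cdot 137} - 443^{2} = \left(-1\right) \frac{1}{55 + 1918} \left(-58\right) 141 - 196249 = \left(-1\right) \frac{1}{1973} \left(-58\right) 141 - 196249 = \frac{8178}{1973} - 196249 = - \frac{387191099}{1973}$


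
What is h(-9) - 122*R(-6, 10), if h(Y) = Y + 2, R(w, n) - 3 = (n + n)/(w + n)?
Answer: -983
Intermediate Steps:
R(w, n) = 3 + 2*n/(n + w) (R(w, n) = 3 + (n + n)/(w + n) = 3 + (2*n)/(n + w) = 3 + 2*n/(n + w))
h(Y) = 2 + Y
h(-9) - 122*R(-6, 10) = (2 - 9) - 122*(3*(-6) + 5*10)/(10 - 6) = -7 - 122*(-18 + 50)/4 = -7 - 61*32/2 = -7 - 122*8 = -7 - 976 = -983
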